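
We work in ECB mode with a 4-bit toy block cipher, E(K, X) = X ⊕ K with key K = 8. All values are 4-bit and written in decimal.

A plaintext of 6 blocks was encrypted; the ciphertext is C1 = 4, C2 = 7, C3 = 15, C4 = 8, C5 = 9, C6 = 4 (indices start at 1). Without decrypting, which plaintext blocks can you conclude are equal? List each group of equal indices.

ECB encrypts each block independently with the same key, so equal ciphertext blocks imply equal plaintext blocks.
C1 = C6 = 4, so P1 = P6.

P1 = P6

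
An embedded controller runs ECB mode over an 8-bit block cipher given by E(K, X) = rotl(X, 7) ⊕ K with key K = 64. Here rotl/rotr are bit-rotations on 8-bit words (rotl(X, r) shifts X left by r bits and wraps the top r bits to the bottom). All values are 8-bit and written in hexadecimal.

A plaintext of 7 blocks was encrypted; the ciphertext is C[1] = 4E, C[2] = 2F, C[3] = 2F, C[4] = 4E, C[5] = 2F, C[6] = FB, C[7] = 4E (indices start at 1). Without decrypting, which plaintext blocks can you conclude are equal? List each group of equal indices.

P[1] = P[4] = P[7]; P[2] = P[3] = P[5]

ECB encrypts each block independently with the same key, so equal ciphertext blocks imply equal plaintext blocks.
C[1] = C[4] = C[7] = 4E, so P[1] = P[4] = P[7].
C[2] = C[3] = C[5] = 2F, so P[2] = P[3] = P[5].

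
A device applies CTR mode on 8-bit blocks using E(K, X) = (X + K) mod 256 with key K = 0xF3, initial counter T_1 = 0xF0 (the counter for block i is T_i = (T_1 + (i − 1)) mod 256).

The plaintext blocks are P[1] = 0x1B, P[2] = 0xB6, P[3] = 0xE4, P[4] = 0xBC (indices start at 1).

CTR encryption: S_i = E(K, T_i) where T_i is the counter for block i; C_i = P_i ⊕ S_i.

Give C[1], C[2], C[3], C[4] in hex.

C[1] = 0xF8, C[2] = 0x52, C[3] = 0x01, C[4] = 0x5A

C[1]: T = 0xF0, S = E(K, T) = 0xE3; 0x1B ⊕ 0xE3 = 0xF8.
C[2]: T = 0xF1, S = E(K, T) = 0xE4; 0xB6 ⊕ 0xE4 = 0x52.
C[3]: T = 0xF2, S = E(K, T) = 0xE5; 0xE4 ⊕ 0xE5 = 0x01.
C[4]: T = 0xF3, S = E(K, T) = 0xE6; 0xBC ⊕ 0xE6 = 0x5A.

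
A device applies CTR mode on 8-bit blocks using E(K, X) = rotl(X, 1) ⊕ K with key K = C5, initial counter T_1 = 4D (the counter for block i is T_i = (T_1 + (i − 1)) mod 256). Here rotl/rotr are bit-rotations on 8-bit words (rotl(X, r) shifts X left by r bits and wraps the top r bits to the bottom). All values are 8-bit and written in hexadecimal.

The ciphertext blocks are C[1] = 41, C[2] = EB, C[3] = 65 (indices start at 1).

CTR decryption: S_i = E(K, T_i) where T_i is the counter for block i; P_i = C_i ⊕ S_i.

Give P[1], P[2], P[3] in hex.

P[1]: T = 4D, S = E(K, T) = 5F; 41 ⊕ 5F = 1E.
P[2]: T = 4E, S = E(K, T) = 59; EB ⊕ 59 = B2.
P[3]: T = 4F, S = E(K, T) = 5B; 65 ⊕ 5B = 3E.

P[1] = 1E, P[2] = B2, P[3] = 3E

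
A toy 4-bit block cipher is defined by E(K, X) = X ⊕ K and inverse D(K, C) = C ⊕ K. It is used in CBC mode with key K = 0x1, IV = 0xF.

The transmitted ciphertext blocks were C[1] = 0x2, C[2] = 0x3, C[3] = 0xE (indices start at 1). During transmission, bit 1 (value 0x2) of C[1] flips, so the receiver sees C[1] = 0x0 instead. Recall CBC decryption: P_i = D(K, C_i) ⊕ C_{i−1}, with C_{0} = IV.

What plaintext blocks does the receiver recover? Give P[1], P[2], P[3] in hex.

P[1] = 0xE, P[2] = 0x2, P[3] = 0xC

Only C[1] changed, to 0x0. In CBC, a change in C_i garbles P_i and flips the same bit in P_{i+1}. Decrypting the received ciphertext:
P[1]: D(K, 0x0) = 0x1; 0x1 ⊕ 0xF = 0xE.
P[2]: D(K, 0x3) = 0x2; 0x2 ⊕ 0x0 = 0x2.
P[3]: D(K, 0xE) = 0xF; 0xF ⊕ 0x3 = 0xC.
Blocks that differ from the original plaintext: P[1], P[2].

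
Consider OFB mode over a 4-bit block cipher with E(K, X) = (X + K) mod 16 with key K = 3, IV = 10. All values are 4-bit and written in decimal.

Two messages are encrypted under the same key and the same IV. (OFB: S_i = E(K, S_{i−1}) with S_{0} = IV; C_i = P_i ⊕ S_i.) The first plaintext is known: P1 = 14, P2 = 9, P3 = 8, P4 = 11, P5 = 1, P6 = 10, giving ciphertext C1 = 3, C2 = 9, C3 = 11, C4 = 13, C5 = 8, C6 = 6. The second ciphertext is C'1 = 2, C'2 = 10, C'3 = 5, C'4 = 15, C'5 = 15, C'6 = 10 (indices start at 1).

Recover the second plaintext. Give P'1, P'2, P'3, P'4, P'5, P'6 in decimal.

In OFB with a reused IV, both messages share the same keystream S_i, so C_i ⊕ C'_i = P_i ⊕ P'_i and thus P'_i = P_i ⊕ C_i ⊕ C'_i.
P'1: 14 ⊕ 3 ⊕ 2 = 15.
P'2: 9 ⊕ 9 ⊕ 10 = 10.
P'3: 8 ⊕ 11 ⊕ 5 = 6.
P'4: 11 ⊕ 13 ⊕ 15 = 9.
P'5: 1 ⊕ 8 ⊕ 15 = 6.
P'6: 10 ⊕ 6 ⊕ 10 = 6.

P'1 = 15, P'2 = 10, P'3 = 6, P'4 = 9, P'5 = 6, P'6 = 6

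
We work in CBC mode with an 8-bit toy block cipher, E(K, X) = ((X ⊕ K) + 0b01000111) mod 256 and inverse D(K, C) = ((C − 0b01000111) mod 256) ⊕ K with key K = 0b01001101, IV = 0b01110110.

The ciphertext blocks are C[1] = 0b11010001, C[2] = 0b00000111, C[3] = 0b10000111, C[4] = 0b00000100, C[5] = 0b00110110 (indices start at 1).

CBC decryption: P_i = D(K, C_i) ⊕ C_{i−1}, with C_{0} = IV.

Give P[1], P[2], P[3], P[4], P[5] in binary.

P[1]: D(K, 0b11010001) = 0b11000111; 0b11000111 ⊕ 0b01110110 = 0b10110001.
P[2]: D(K, 0b00000111) = 0b10001101; 0b10001101 ⊕ 0b11010001 = 0b01011100.
P[3]: D(K, 0b10000111) = 0b00001101; 0b00001101 ⊕ 0b00000111 = 0b00001010.
P[4]: D(K, 0b00000100) = 0b11110000; 0b11110000 ⊕ 0b10000111 = 0b01110111.
P[5]: D(K, 0b00110110) = 0b10100010; 0b10100010 ⊕ 0b00000100 = 0b10100110.

P[1] = 0b10110001, P[2] = 0b01011100, P[3] = 0b00001010, P[4] = 0b01110111, P[5] = 0b10100110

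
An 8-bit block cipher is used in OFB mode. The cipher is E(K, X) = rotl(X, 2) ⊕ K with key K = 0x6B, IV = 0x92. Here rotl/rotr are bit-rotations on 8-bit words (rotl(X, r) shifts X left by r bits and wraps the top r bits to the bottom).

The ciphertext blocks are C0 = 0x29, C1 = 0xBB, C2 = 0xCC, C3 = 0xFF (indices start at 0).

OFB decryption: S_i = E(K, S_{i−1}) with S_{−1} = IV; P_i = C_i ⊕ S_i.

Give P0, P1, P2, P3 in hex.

P0 = 0x08, P1 = 0x54, P2 = 0x18, P3 = 0xC7

P0: S = E(K, 0x92) = 0x21; 0x29 ⊕ 0x21 = 0x08.
P1: S = E(K, 0x21) = 0xEF; 0xBB ⊕ 0xEF = 0x54.
P2: S = E(K, 0xEF) = 0xD4; 0xCC ⊕ 0xD4 = 0x18.
P3: S = E(K, 0xD4) = 0x38; 0xFF ⊕ 0x38 = 0xC7.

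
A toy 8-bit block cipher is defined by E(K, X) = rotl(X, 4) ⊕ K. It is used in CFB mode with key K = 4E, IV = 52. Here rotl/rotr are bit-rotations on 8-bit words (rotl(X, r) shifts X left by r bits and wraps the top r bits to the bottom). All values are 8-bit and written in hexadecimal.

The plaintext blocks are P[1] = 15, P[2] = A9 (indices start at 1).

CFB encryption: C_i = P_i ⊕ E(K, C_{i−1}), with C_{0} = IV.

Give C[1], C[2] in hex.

C[1]: E(K, 52) = 6B; 15 ⊕ 6B = 7E.
C[2]: E(K, 7E) = A9; A9 ⊕ A9 = 00.

C[1] = 7E, C[2] = 00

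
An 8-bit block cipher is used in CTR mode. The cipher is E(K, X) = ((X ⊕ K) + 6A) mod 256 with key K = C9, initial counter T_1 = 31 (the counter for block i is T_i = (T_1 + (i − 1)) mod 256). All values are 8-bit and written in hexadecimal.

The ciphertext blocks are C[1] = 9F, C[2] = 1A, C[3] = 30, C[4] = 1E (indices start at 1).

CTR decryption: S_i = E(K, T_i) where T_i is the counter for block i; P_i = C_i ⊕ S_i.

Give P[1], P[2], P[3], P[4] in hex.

P[1]: T = 31, S = E(K, T) = 62; 9F ⊕ 62 = FD.
P[2]: T = 32, S = E(K, T) = 65; 1A ⊕ 65 = 7F.
P[3]: T = 33, S = E(K, T) = 64; 30 ⊕ 64 = 54.
P[4]: T = 34, S = E(K, T) = 67; 1E ⊕ 67 = 79.

P[1] = FD, P[2] = 7F, P[3] = 54, P[4] = 79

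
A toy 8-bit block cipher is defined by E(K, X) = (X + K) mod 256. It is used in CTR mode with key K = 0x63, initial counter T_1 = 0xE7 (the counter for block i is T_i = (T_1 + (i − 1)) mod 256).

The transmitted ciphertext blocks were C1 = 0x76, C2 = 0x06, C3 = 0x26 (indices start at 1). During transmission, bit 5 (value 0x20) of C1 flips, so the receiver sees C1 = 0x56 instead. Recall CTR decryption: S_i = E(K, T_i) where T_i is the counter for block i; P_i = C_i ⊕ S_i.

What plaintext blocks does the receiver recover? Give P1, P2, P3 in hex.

P1 = 0x1C, P2 = 0x4D, P3 = 0x6A

Only C1 changed, to 0x56. In CTR, a change in C_i flips the same bit in P_i only; the keystream is unaffected. Decrypting the received ciphertext:
P1: T = 0xE7, S = E(K, T) = 0x4A; 0x56 ⊕ 0x4A = 0x1C.
P2: T = 0xE8, S = E(K, T) = 0x4B; 0x06 ⊕ 0x4B = 0x4D.
P3: T = 0xE9, S = E(K, T) = 0x4C; 0x26 ⊕ 0x4C = 0x6A.
Blocks that differ from the original plaintext: P1.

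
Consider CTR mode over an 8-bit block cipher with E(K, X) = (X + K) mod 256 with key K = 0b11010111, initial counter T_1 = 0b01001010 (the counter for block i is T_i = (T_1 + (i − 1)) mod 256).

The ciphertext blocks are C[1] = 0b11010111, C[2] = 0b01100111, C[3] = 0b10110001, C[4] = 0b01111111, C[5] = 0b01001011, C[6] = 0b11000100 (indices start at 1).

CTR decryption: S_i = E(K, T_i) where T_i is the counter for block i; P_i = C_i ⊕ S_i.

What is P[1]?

P[1]: T = 0b01001010, S = E(K, T) = 0b00100001; 0b11010111 ⊕ 0b00100001 = 0b11110110.

P[1] = 0b11110110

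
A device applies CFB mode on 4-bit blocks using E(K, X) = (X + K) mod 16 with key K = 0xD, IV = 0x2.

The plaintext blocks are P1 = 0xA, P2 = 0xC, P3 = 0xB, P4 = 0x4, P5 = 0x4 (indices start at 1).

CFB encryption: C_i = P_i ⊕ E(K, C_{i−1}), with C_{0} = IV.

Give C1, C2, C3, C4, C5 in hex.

C1 = 0x5, C2 = 0xE, C3 = 0x0, C4 = 0x9, C5 = 0x2

C1: E(K, 0x2) = 0xF; 0xA ⊕ 0xF = 0x5.
C2: E(K, 0x5) = 0x2; 0xC ⊕ 0x2 = 0xE.
C3: E(K, 0xE) = 0xB; 0xB ⊕ 0xB = 0x0.
C4: E(K, 0x0) = 0xD; 0x4 ⊕ 0xD = 0x9.
C5: E(K, 0x9) = 0x6; 0x4 ⊕ 0x6 = 0x2.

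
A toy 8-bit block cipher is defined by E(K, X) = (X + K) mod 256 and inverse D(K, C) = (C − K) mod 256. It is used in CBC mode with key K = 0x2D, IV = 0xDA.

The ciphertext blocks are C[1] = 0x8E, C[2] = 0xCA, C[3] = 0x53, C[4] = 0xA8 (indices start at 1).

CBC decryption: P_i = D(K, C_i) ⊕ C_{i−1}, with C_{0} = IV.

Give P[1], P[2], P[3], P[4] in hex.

P[1]: D(K, 0x8E) = 0x61; 0x61 ⊕ 0xDA = 0xBB.
P[2]: D(K, 0xCA) = 0x9D; 0x9D ⊕ 0x8E = 0x13.
P[3]: D(K, 0x53) = 0x26; 0x26 ⊕ 0xCA = 0xEC.
P[4]: D(K, 0xA8) = 0x7B; 0x7B ⊕ 0x53 = 0x28.

P[1] = 0xBB, P[2] = 0x13, P[3] = 0xEC, P[4] = 0x28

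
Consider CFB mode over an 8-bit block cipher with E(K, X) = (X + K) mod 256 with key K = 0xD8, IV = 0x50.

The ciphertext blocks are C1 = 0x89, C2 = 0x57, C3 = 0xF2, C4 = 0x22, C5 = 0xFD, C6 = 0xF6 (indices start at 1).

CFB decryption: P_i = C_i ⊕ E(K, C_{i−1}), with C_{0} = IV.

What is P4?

P4 = 0xE8

P4: E(K, 0xF2) = 0xCA; 0x22 ⊕ 0xCA = 0xE8.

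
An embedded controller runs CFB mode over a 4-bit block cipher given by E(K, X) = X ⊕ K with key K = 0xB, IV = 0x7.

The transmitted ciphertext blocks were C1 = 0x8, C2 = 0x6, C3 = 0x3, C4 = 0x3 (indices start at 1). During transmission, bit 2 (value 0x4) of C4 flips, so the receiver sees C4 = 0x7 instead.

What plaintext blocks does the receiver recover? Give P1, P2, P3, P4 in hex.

CFB decryption: P_i = C_i ⊕ E(K, C_{i−1}), with C_{0} = IV.
Only C4 changed, to 0x7. In CFB, a change in C_i flips the same bit in P_i and garbles P_{i+1}. Decrypting the received ciphertext:
P1: E(K, 0x7) = 0xC; 0x8 ⊕ 0xC = 0x4.
P2: E(K, 0x8) = 0x3; 0x6 ⊕ 0x3 = 0x5.
P3: E(K, 0x6) = 0xD; 0x3 ⊕ 0xD = 0xE.
P4: E(K, 0x3) = 0x8; 0x7 ⊕ 0x8 = 0xF.
Blocks that differ from the original plaintext: P4.

P1 = 0x4, P2 = 0x5, P3 = 0xE, P4 = 0xF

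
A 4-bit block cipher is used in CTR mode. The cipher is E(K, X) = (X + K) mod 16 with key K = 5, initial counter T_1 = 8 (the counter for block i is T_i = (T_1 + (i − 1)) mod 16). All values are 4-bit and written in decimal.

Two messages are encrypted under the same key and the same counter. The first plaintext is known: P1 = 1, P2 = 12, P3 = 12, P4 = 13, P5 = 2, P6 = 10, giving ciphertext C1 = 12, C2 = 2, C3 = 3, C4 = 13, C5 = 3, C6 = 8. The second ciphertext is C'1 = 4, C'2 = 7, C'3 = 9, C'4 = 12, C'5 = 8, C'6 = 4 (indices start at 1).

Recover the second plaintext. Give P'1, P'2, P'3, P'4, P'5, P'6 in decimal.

P'1 = 9, P'2 = 9, P'3 = 6, P'4 = 12, P'5 = 9, P'6 = 6

In CTR with a reused counter, both messages share the same keystream S_i, so C_i ⊕ C'_i = P_i ⊕ P'_i and thus P'_i = P_i ⊕ C_i ⊕ C'_i.
P'1: 1 ⊕ 12 ⊕ 4 = 9.
P'2: 12 ⊕ 2 ⊕ 7 = 9.
P'3: 12 ⊕ 3 ⊕ 9 = 6.
P'4: 13 ⊕ 13 ⊕ 12 = 12.
P'5: 2 ⊕ 3 ⊕ 8 = 9.
P'6: 10 ⊕ 8 ⊕ 4 = 6.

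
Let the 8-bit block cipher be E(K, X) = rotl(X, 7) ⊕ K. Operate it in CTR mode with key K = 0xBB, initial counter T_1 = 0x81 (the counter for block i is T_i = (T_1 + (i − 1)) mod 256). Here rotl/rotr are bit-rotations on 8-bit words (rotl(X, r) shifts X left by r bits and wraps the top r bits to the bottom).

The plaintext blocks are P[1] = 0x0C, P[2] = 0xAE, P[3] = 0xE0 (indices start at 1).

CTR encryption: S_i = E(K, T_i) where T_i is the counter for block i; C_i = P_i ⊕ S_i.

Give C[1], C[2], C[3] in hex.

C[1] = 0x77, C[2] = 0x54, C[3] = 0x9A

C[1]: T = 0x81, S = E(K, T) = 0x7B; 0x0C ⊕ 0x7B = 0x77.
C[2]: T = 0x82, S = E(K, T) = 0xFA; 0xAE ⊕ 0xFA = 0x54.
C[3]: T = 0x83, S = E(K, T) = 0x7A; 0xE0 ⊕ 0x7A = 0x9A.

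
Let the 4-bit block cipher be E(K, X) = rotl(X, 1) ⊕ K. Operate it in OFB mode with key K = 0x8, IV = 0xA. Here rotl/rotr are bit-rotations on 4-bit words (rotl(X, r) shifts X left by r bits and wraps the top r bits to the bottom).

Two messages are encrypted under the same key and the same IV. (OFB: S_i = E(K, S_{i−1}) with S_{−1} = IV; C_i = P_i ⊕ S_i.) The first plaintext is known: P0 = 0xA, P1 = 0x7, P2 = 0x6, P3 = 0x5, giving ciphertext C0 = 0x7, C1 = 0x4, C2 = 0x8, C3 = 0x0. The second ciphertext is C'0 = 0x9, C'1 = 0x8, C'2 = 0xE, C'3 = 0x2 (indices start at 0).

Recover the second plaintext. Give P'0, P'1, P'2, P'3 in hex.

P'0 = 0x4, P'1 = 0xB, P'2 = 0x0, P'3 = 0x7

In OFB with a reused IV, both messages share the same keystream S_i, so C_i ⊕ C'_i = P_i ⊕ P'_i and thus P'_i = P_i ⊕ C_i ⊕ C'_i.
P'0: 0xA ⊕ 0x7 ⊕ 0x9 = 0x4.
P'1: 0x7 ⊕ 0x4 ⊕ 0x8 = 0xB.
P'2: 0x6 ⊕ 0x8 ⊕ 0xE = 0x0.
P'3: 0x5 ⊕ 0x0 ⊕ 0x2 = 0x7.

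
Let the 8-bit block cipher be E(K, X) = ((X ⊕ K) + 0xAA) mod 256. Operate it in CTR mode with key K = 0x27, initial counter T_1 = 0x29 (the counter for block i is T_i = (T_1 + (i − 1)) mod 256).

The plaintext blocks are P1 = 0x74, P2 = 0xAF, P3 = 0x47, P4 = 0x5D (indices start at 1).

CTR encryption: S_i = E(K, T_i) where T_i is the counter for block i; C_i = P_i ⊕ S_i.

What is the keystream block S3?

0xB6

C1: T = 0x29, S = E(K, T) = 0xB8; 0x74 ⊕ 0xB8 = 0xCC.
C2: T = 0x2A, S = E(K, T) = 0xB7; 0xAF ⊕ 0xB7 = 0x18.
C3: T = 0x2B, S = E(K, T) = 0xB6; 0x47 ⊕ 0xB6 = 0xF1.
So S3 = 0xB6.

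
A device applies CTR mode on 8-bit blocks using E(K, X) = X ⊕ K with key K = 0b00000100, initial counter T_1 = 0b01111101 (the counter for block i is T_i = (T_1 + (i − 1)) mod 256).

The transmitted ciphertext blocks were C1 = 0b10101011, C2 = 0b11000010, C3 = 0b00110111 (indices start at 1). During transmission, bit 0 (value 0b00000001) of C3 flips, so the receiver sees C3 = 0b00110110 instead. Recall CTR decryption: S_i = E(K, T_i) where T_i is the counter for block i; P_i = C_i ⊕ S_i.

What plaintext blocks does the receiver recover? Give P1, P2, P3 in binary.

Only C3 changed, to 0b00110110. In CTR, a change in C_i flips the same bit in P_i only; the keystream is unaffected. Decrypting the received ciphertext:
P1: T = 0b01111101, S = E(K, T) = 0b01111001; 0b10101011 ⊕ 0b01111001 = 0b11010010.
P2: T = 0b01111110, S = E(K, T) = 0b01111010; 0b11000010 ⊕ 0b01111010 = 0b10111000.
P3: T = 0b01111111, S = E(K, T) = 0b01111011; 0b00110110 ⊕ 0b01111011 = 0b01001101.
Blocks that differ from the original plaintext: P3.

P1 = 0b11010010, P2 = 0b10111000, P3 = 0b01001101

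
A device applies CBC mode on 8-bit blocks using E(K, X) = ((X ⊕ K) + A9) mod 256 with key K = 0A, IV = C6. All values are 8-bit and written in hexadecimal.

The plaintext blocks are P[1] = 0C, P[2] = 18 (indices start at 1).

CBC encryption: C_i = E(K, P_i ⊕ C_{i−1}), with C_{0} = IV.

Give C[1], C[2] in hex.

C[1]: P[1] ⊕ C6 = CA; E(K, CA) = 69.
C[2]: P[2] ⊕ 69 = 71; E(K, 71) = 24.

C[1] = 69, C[2] = 24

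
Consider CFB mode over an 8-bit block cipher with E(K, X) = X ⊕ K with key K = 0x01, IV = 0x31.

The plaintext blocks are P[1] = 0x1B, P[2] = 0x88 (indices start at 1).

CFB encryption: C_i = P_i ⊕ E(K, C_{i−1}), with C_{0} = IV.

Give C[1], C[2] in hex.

C[1] = 0x2B, C[2] = 0xA2

C[1]: E(K, 0x31) = 0x30; 0x1B ⊕ 0x30 = 0x2B.
C[2]: E(K, 0x2B) = 0x2A; 0x88 ⊕ 0x2A = 0xA2.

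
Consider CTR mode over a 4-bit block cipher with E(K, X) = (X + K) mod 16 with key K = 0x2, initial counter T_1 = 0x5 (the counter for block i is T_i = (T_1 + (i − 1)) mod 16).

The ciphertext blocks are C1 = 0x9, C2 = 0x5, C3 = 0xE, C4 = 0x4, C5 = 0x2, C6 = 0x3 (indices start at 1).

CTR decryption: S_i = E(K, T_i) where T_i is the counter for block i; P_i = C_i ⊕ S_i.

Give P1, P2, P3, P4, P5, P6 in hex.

P1: T = 0x5, S = E(K, T) = 0x7; 0x9 ⊕ 0x7 = 0xE.
P2: T = 0x6, S = E(K, T) = 0x8; 0x5 ⊕ 0x8 = 0xD.
P3: T = 0x7, S = E(K, T) = 0x9; 0xE ⊕ 0x9 = 0x7.
P4: T = 0x8, S = E(K, T) = 0xA; 0x4 ⊕ 0xA = 0xE.
P5: T = 0x9, S = E(K, T) = 0xB; 0x2 ⊕ 0xB = 0x9.
P6: T = 0xA, S = E(K, T) = 0xC; 0x3 ⊕ 0xC = 0xF.

P1 = 0xE, P2 = 0xD, P3 = 0x7, P4 = 0xE, P5 = 0x9, P6 = 0xF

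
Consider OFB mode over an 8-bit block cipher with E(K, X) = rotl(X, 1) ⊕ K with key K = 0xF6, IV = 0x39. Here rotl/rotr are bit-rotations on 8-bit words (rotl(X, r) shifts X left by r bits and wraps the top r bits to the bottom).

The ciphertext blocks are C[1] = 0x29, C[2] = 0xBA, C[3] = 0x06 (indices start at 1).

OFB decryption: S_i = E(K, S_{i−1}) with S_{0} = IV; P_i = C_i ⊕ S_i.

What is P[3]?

P[3] = 0x0F

P[1]: S = E(K, 0x39) = 0x84; 0x29 ⊕ 0x84 = 0xAD.
P[2]: S = E(K, 0x84) = 0xFF; 0xBA ⊕ 0xFF = 0x45.
P[3]: S = E(K, 0xFF) = 0x09; 0x06 ⊕ 0x09 = 0x0F.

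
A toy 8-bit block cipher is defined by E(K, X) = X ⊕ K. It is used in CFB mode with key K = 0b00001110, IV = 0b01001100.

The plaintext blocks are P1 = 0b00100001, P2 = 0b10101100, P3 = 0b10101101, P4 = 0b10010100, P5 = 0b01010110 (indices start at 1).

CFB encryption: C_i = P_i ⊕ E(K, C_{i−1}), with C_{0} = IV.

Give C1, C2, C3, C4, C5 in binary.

C1 = 0b01100011, C2 = 0b11000001, C3 = 0b01100010, C4 = 0b11111000, C5 = 0b10100000

C1: E(K, 0b01001100) = 0b01000010; 0b00100001 ⊕ 0b01000010 = 0b01100011.
C2: E(K, 0b01100011) = 0b01101101; 0b10101100 ⊕ 0b01101101 = 0b11000001.
C3: E(K, 0b11000001) = 0b11001111; 0b10101101 ⊕ 0b11001111 = 0b01100010.
C4: E(K, 0b01100010) = 0b01101100; 0b10010100 ⊕ 0b01101100 = 0b11111000.
C5: E(K, 0b11111000) = 0b11110110; 0b01010110 ⊕ 0b11110110 = 0b10100000.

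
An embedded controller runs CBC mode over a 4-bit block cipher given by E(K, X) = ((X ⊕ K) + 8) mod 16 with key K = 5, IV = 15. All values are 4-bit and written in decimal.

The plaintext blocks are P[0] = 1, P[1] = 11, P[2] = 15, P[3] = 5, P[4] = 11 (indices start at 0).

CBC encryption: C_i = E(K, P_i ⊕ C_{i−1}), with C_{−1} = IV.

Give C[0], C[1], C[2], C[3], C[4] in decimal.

C[0]: P[0] ⊕ 15 = 14; E(K, 14) = 3.
C[1]: P[1] ⊕ 3 = 8; E(K, 8) = 5.
C[2]: P[2] ⊕ 5 = 10; E(K, 10) = 7.
C[3]: P[3] ⊕ 7 = 2; E(K, 2) = 15.
C[4]: P[4] ⊕ 15 = 4; E(K, 4) = 9.

C[0] = 3, C[1] = 5, C[2] = 7, C[3] = 15, C[4] = 9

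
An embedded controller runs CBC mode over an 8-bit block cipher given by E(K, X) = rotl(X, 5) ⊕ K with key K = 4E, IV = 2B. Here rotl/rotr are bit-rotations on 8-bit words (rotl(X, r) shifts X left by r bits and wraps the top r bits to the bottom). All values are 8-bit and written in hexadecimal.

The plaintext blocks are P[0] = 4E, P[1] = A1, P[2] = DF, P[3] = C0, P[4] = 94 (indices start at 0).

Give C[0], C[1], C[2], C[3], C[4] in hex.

C[0] = E2, C[1] = 26, C[2] = 71, C[3] = 78, C[4] = D3

CBC encryption: C_i = E(K, P_i ⊕ C_{i−1}), with C_{−1} = IV.
C[0]: P[0] ⊕ 2B = 65; E(K, 65) = E2.
C[1]: P[1] ⊕ E2 = 43; E(K, 43) = 26.
C[2]: P[2] ⊕ 26 = F9; E(K, F9) = 71.
C[3]: P[3] ⊕ 71 = B1; E(K, B1) = 78.
C[4]: P[4] ⊕ 78 = EC; E(K, EC) = D3.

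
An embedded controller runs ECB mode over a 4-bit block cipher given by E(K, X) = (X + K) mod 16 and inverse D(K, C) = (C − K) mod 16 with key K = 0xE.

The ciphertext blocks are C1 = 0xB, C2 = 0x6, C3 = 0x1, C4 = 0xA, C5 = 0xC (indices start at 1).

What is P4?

ECB decryption: P_i = D(K, C_i).
P4: D(K, 0xA) = 0xC.

P4 = 0xC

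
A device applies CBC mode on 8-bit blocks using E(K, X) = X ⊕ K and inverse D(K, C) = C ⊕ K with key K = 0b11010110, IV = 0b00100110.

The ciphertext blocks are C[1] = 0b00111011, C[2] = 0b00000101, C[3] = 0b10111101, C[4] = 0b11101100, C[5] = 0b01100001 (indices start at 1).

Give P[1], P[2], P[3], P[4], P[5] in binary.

P[1] = 0b11001011, P[2] = 0b11101000, P[3] = 0b01101110, P[4] = 0b10000111, P[5] = 0b01011011

CBC decryption: P_i = D(K, C_i) ⊕ C_{i−1}, with C_{0} = IV.
P[1]: D(K, 0b00111011) = 0b11101101; 0b11101101 ⊕ 0b00100110 = 0b11001011.
P[2]: D(K, 0b00000101) = 0b11010011; 0b11010011 ⊕ 0b00111011 = 0b11101000.
P[3]: D(K, 0b10111101) = 0b01101011; 0b01101011 ⊕ 0b00000101 = 0b01101110.
P[4]: D(K, 0b11101100) = 0b00111010; 0b00111010 ⊕ 0b10111101 = 0b10000111.
P[5]: D(K, 0b01100001) = 0b10110111; 0b10110111 ⊕ 0b11101100 = 0b01011011.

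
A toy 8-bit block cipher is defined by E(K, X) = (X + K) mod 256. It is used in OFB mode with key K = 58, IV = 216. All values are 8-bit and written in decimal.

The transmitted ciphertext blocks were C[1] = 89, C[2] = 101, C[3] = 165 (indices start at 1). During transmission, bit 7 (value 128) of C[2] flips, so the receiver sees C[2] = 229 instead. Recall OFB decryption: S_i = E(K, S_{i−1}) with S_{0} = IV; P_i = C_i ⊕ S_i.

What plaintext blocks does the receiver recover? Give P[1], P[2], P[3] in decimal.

P[1] = 75, P[2] = 169, P[3] = 35

Only C[2] changed, to 229. In OFB, a change in C_i flips the same bit in P_i only; the keystream is unaffected. Decrypting the received ciphertext:
P[1]: S = E(K, 216) = 18; 89 ⊕ 18 = 75.
P[2]: S = E(K, 18) = 76; 229 ⊕ 76 = 169.
P[3]: S = E(K, 76) = 134; 165 ⊕ 134 = 35.
Blocks that differ from the original plaintext: P[2].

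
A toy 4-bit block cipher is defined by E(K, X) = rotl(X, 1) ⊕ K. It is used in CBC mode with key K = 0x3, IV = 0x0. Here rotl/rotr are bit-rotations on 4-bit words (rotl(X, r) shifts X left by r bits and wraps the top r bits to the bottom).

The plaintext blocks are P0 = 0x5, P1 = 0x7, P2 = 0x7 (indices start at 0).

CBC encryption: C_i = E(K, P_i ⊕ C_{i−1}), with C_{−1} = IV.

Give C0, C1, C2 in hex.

C0 = 0x9, C1 = 0xE, C2 = 0x0

C0: P0 ⊕ 0x0 = 0x5; E(K, 0x5) = 0x9.
C1: P1 ⊕ 0x9 = 0xE; E(K, 0xE) = 0xE.
C2: P2 ⊕ 0xE = 0x9; E(K, 0x9) = 0x0.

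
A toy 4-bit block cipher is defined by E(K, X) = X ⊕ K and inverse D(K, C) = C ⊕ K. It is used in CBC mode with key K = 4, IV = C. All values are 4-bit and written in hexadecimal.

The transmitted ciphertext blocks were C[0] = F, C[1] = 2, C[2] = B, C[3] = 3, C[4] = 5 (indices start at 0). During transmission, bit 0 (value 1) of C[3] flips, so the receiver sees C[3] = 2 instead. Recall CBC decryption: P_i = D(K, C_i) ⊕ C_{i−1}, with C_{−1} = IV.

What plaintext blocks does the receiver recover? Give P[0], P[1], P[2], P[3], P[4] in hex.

P[0] = 7, P[1] = 9, P[2] = D, P[3] = D, P[4] = 3

Only C[3] changed, to 2. In CBC, a change in C_i garbles P_i and flips the same bit in P_{i+1}. Decrypting the received ciphertext:
P[0]: D(K, F) = B; B ⊕ C = 7.
P[1]: D(K, 2) = 6; 6 ⊕ F = 9.
P[2]: D(K, B) = F; F ⊕ 2 = D.
P[3]: D(K, 2) = 6; 6 ⊕ B = D.
P[4]: D(K, 5) = 1; 1 ⊕ 2 = 3.
Blocks that differ from the original plaintext: P[3], P[4].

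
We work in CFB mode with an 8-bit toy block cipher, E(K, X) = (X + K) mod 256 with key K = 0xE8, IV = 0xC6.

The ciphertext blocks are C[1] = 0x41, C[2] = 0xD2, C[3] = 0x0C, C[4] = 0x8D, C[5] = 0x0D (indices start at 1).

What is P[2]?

CFB decryption: P_i = C_i ⊕ E(K, C_{i−1}), with C_{0} = IV.
P[2]: E(K, 0x41) = 0x29; 0xD2 ⊕ 0x29 = 0xFB.

P[2] = 0xFB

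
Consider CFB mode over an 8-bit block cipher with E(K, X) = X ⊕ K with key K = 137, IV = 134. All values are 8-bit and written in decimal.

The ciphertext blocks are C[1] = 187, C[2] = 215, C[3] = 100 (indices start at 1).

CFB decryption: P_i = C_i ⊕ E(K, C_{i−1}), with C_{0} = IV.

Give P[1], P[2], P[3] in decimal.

P[1] = 180, P[2] = 229, P[3] = 58

P[1]: E(K, 134) = 15; 187 ⊕ 15 = 180.
P[2]: E(K, 187) = 50; 215 ⊕ 50 = 229.
P[3]: E(K, 215) = 94; 100 ⊕ 94 = 58.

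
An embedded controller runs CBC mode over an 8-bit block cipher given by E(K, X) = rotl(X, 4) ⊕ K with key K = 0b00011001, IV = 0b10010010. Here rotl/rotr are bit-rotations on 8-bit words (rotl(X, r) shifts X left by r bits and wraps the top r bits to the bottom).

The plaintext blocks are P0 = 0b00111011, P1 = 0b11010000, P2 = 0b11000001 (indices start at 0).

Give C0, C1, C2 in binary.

C0 = 0b10000011, C1 = 0b00101100, C2 = 0b11000111

CBC encryption: C_i = E(K, P_i ⊕ C_{i−1}), with C_{−1} = IV.
C0: P0 ⊕ 0b10010010 = 0b10101001; E(K, 0b10101001) = 0b10000011.
C1: P1 ⊕ 0b10000011 = 0b01010011; E(K, 0b01010011) = 0b00101100.
C2: P2 ⊕ 0b00101100 = 0b11101101; E(K, 0b11101101) = 0b11000111.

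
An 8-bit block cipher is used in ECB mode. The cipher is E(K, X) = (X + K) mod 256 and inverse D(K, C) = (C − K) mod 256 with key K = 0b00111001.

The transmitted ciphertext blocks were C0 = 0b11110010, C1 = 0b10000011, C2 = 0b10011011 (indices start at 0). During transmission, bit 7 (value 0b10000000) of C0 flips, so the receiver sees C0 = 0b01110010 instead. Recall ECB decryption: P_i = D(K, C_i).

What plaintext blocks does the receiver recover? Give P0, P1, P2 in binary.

P0 = 0b00111001, P1 = 0b01001010, P2 = 0b01100010

Only C0 changed, to 0b01110010. In ECB, a change in C_i affects only P_i. Decrypting the received ciphertext:
P0: D(K, 0b01110010) = 0b00111001.
P1: D(K, 0b10000011) = 0b01001010.
P2: D(K, 0b10011011) = 0b01100010.
Blocks that differ from the original plaintext: P0.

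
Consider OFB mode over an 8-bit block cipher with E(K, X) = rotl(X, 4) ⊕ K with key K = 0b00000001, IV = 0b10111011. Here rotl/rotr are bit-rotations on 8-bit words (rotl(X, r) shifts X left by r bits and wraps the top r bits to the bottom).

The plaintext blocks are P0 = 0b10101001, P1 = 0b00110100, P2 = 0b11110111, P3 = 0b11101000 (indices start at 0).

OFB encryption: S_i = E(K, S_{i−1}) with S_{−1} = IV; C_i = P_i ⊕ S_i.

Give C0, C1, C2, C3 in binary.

C0 = 0b00010011, C1 = 0b10011110, C2 = 0b01011100, C3 = 0b01010011

C0: S = E(K, 0b10111011) = 0b10111010; 0b10101001 ⊕ 0b10111010 = 0b00010011.
C1: S = E(K, 0b10111010) = 0b10101010; 0b00110100 ⊕ 0b10101010 = 0b10011110.
C2: S = E(K, 0b10101010) = 0b10101011; 0b11110111 ⊕ 0b10101011 = 0b01011100.
C3: S = E(K, 0b10101011) = 0b10111011; 0b11101000 ⊕ 0b10111011 = 0b01010011.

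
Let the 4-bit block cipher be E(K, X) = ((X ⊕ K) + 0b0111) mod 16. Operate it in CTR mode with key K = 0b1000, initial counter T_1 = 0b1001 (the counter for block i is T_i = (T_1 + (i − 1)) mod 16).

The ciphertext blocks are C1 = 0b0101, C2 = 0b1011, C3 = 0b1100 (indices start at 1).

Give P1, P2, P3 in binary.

CTR decryption: S_i = E(K, T_i) where T_i is the counter for block i; P_i = C_i ⊕ S_i.
P1: T = 0b1001, S = E(K, T) = 0b1000; 0b0101 ⊕ 0b1000 = 0b1101.
P2: T = 0b1010, S = E(K, T) = 0b1001; 0b1011 ⊕ 0b1001 = 0b0010.
P3: T = 0b1011, S = E(K, T) = 0b1010; 0b1100 ⊕ 0b1010 = 0b0110.

P1 = 0b1101, P2 = 0b0010, P3 = 0b0110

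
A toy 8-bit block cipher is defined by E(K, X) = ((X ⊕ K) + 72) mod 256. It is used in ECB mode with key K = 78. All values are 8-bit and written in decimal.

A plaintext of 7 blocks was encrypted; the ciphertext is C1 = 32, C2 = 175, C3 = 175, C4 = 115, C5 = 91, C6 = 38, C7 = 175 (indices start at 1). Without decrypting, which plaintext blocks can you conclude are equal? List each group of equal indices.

P2 = P3 = P7

ECB encrypts each block independently with the same key, so equal ciphertext blocks imply equal plaintext blocks.
C2 = C3 = C7 = 175, so P2 = P3 = P7.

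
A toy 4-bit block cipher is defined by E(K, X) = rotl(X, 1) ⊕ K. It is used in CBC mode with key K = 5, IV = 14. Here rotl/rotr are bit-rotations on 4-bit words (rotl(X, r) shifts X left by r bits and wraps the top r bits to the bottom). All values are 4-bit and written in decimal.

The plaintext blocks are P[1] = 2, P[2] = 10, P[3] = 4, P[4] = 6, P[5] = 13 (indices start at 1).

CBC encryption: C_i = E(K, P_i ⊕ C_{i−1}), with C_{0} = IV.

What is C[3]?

C[1]: P[1] ⊕ 14 = 12; E(K, 12) = 12.
C[2]: P[2] ⊕ 12 = 6; E(K, 6) = 9.
C[3]: P[3] ⊕ 9 = 13; E(K, 13) = 14.

C[3] = 14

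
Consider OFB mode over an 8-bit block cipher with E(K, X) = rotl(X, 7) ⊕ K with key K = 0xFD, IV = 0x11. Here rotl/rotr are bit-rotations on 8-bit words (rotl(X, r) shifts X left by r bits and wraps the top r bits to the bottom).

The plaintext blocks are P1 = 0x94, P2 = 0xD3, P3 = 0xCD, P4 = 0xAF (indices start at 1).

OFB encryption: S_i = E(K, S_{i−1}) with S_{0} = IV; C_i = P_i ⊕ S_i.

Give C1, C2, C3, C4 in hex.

C1 = 0xE1, C2 = 0x94, C3 = 0x93, C4 = 0x7D

C1: S = E(K, 0x11) = 0x75; 0x94 ⊕ 0x75 = 0xE1.
C2: S = E(K, 0x75) = 0x47; 0xD3 ⊕ 0x47 = 0x94.
C3: S = E(K, 0x47) = 0x5E; 0xCD ⊕ 0x5E = 0x93.
C4: S = E(K, 0x5E) = 0xD2; 0xAF ⊕ 0xD2 = 0x7D.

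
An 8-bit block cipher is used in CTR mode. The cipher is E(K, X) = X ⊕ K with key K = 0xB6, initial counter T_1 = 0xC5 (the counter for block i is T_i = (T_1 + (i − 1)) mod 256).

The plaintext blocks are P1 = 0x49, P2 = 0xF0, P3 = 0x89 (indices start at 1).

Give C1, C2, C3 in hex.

CTR encryption: S_i = E(K, T_i) where T_i is the counter for block i; C_i = P_i ⊕ S_i.
C1: T = 0xC5, S = E(K, T) = 0x73; 0x49 ⊕ 0x73 = 0x3A.
C2: T = 0xC6, S = E(K, T) = 0x70; 0xF0 ⊕ 0x70 = 0x80.
C3: T = 0xC7, S = E(K, T) = 0x71; 0x89 ⊕ 0x71 = 0xF8.

C1 = 0x3A, C2 = 0x80, C3 = 0xF8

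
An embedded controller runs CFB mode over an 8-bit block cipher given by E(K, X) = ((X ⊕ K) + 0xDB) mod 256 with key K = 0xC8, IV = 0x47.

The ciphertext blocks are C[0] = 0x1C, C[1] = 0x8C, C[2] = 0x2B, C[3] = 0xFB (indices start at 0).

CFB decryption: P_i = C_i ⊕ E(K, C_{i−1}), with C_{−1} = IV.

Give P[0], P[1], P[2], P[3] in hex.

P[0]: E(K, 0x47) = 0x6A; 0x1C ⊕ 0x6A = 0x76.
P[1]: E(K, 0x1C) = 0xAF; 0x8C ⊕ 0xAF = 0x23.
P[2]: E(K, 0x8C) = 0x1F; 0x2B ⊕ 0x1F = 0x34.
P[3]: E(K, 0x2B) = 0xBE; 0xFB ⊕ 0xBE = 0x45.

P[0] = 0x76, P[1] = 0x23, P[2] = 0x34, P[3] = 0x45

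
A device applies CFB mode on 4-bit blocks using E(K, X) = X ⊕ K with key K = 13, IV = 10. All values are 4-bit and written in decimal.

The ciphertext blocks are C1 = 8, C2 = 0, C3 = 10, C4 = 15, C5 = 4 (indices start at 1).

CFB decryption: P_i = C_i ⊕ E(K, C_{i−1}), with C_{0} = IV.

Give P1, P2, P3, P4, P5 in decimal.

P1 = 15, P2 = 5, P3 = 7, P4 = 8, P5 = 6

P1: E(K, 10) = 7; 8 ⊕ 7 = 15.
P2: E(K, 8) = 5; 0 ⊕ 5 = 5.
P3: E(K, 0) = 13; 10 ⊕ 13 = 7.
P4: E(K, 10) = 7; 15 ⊕ 7 = 8.
P5: E(K, 15) = 2; 4 ⊕ 2 = 6.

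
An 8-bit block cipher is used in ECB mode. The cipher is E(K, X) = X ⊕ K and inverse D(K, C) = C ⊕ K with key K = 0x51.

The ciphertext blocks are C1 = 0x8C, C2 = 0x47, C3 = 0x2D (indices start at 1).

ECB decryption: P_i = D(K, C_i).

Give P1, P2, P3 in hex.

P1: D(K, 0x8C) = 0xDD.
P2: D(K, 0x47) = 0x16.
P3: D(K, 0x2D) = 0x7C.

P1 = 0xDD, P2 = 0x16, P3 = 0x7C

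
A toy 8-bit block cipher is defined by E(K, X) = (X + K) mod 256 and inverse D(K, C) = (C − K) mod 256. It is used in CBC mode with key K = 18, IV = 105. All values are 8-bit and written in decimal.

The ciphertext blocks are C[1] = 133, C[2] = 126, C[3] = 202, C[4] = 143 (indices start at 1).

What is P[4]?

CBC decryption: P_i = D(K, C_i) ⊕ C_{i−1}, with C_{0} = IV.
P[4]: D(K, 143) = 125; 125 ⊕ 202 = 183.

P[4] = 183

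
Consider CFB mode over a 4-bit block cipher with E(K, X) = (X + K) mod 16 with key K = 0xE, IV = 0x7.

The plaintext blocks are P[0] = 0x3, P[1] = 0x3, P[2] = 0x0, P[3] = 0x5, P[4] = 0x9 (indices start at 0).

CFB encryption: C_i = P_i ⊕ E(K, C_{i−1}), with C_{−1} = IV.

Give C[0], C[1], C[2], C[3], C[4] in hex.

C[0]: E(K, 0x7) = 0x5; 0x3 ⊕ 0x5 = 0x6.
C[1]: E(K, 0x6) = 0x4; 0x3 ⊕ 0x4 = 0x7.
C[2]: E(K, 0x7) = 0x5; 0x0 ⊕ 0x5 = 0x5.
C[3]: E(K, 0x5) = 0x3; 0x5 ⊕ 0x3 = 0x6.
C[4]: E(K, 0x6) = 0x4; 0x9 ⊕ 0x4 = 0xD.

C[0] = 0x6, C[1] = 0x7, C[2] = 0x5, C[3] = 0x6, C[4] = 0xD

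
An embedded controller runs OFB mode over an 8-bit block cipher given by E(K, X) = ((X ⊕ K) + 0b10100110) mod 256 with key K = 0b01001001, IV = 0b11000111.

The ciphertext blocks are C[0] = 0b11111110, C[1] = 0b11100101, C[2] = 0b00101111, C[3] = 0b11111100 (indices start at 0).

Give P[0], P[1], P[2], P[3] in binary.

OFB decryption: S_i = E(K, S_{i−1}) with S_{−1} = IV; P_i = C_i ⊕ S_i.
P[0]: S = E(K, 0b11000111) = 0b00110100; 0b11111110 ⊕ 0b00110100 = 0b11001010.
P[1]: S = E(K, 0b00110100) = 0b00100011; 0b11100101 ⊕ 0b00100011 = 0b11000110.
P[2]: S = E(K, 0b00100011) = 0b00010000; 0b00101111 ⊕ 0b00010000 = 0b00111111.
P[3]: S = E(K, 0b00010000) = 0b11111111; 0b11111100 ⊕ 0b11111111 = 0b00000011.

P[0] = 0b11001010, P[1] = 0b11000110, P[2] = 0b00111111, P[3] = 0b00000011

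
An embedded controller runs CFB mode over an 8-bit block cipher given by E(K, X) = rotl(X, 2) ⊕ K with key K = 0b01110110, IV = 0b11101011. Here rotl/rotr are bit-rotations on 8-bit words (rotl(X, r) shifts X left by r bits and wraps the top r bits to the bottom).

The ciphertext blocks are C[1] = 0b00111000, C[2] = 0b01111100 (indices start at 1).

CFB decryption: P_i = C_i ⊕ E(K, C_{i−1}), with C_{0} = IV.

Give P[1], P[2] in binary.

P[1] = 0b11100001, P[2] = 0b11101010

P[1]: E(K, 0b11101011) = 0b11011001; 0b00111000 ⊕ 0b11011001 = 0b11100001.
P[2]: E(K, 0b00111000) = 0b10010110; 0b01111100 ⊕ 0b10010110 = 0b11101010.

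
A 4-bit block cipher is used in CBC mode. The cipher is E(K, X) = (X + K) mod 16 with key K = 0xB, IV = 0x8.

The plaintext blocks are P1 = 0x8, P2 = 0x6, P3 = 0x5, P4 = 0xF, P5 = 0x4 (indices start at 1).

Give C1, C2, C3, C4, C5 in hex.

C1 = 0xB, C2 = 0x8, C3 = 0x8, C4 = 0x2, C5 = 0x1

CBC encryption: C_i = E(K, P_i ⊕ C_{i−1}), with C_{0} = IV.
C1: P1 ⊕ 0x8 = 0x0; E(K, 0x0) = 0xB.
C2: P2 ⊕ 0xB = 0xD; E(K, 0xD) = 0x8.
C3: P3 ⊕ 0x8 = 0xD; E(K, 0xD) = 0x8.
C4: P4 ⊕ 0x8 = 0x7; E(K, 0x7) = 0x2.
C5: P5 ⊕ 0x2 = 0x6; E(K, 0x6) = 0x1.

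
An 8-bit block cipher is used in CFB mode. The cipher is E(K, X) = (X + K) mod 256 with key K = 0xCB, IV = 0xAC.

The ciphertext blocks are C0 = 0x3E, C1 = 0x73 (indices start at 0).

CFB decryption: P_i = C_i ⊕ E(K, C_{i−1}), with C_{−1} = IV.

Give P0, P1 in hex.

P0: E(K, 0xAC) = 0x77; 0x3E ⊕ 0x77 = 0x49.
P1: E(K, 0x3E) = 0x09; 0x73 ⊕ 0x09 = 0x7A.

P0 = 0x49, P1 = 0x7A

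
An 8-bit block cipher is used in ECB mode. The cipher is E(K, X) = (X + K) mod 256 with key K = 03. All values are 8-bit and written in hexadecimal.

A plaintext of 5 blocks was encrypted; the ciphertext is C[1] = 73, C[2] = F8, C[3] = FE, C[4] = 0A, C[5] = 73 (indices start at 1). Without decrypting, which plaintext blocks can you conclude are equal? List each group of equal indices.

P[1] = P[5]

ECB encrypts each block independently with the same key, so equal ciphertext blocks imply equal plaintext blocks.
C[1] = C[5] = 73, so P[1] = P[5].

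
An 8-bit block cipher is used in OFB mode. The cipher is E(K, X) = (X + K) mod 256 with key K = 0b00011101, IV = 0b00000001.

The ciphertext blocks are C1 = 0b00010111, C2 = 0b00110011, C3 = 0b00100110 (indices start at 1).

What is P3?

P3 = 0b01111110

OFB decryption: S_i = E(K, S_{i−1}) with S_{0} = IV; P_i = C_i ⊕ S_i.
P1: S = E(K, 0b00000001) = 0b00011110; 0b00010111 ⊕ 0b00011110 = 0b00001001.
P2: S = E(K, 0b00011110) = 0b00111011; 0b00110011 ⊕ 0b00111011 = 0b00001000.
P3: S = E(K, 0b00111011) = 0b01011000; 0b00100110 ⊕ 0b01011000 = 0b01111110.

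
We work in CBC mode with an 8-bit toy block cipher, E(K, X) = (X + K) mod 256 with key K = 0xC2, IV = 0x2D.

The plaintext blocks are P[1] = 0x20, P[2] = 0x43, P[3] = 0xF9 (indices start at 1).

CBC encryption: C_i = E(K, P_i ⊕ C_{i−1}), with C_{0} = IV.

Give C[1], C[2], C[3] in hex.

C[1]: P[1] ⊕ 0x2D = 0x0D; E(K, 0x0D) = 0xCF.
C[2]: P[2] ⊕ 0xCF = 0x8C; E(K, 0x8C) = 0x4E.
C[3]: P[3] ⊕ 0x4E = 0xB7; E(K, 0xB7) = 0x79.

C[1] = 0xCF, C[2] = 0x4E, C[3] = 0x79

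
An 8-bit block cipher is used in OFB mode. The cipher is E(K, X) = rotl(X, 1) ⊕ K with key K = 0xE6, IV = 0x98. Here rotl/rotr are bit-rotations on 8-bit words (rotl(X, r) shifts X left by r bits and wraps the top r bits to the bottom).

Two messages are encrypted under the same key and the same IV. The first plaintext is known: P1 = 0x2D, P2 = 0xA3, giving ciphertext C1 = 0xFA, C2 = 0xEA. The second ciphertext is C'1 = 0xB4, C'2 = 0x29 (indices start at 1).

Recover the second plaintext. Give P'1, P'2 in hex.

In OFB with a reused IV, both messages share the same keystream S_i, so C_i ⊕ C'_i = P_i ⊕ P'_i and thus P'_i = P_i ⊕ C_i ⊕ C'_i.
P'1: 0x2D ⊕ 0xFA ⊕ 0xB4 = 0x63.
P'2: 0xA3 ⊕ 0xEA ⊕ 0x29 = 0x60.

P'1 = 0x63, P'2 = 0x60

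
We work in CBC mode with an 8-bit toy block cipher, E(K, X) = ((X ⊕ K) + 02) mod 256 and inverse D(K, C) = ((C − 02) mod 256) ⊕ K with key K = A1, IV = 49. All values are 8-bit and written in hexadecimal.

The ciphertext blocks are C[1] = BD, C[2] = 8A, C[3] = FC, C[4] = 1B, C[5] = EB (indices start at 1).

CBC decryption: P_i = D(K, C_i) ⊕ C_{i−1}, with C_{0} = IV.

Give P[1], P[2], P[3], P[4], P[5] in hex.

P[1]: D(K, BD) = 1A; 1A ⊕ 49 = 53.
P[2]: D(K, 8A) = 29; 29 ⊕ BD = 94.
P[3]: D(K, FC) = 5B; 5B ⊕ 8A = D1.
P[4]: D(K, 1B) = B8; B8 ⊕ FC = 44.
P[5]: D(K, EB) = 48; 48 ⊕ 1B = 53.

P[1] = 53, P[2] = 94, P[3] = D1, P[4] = 44, P[5] = 53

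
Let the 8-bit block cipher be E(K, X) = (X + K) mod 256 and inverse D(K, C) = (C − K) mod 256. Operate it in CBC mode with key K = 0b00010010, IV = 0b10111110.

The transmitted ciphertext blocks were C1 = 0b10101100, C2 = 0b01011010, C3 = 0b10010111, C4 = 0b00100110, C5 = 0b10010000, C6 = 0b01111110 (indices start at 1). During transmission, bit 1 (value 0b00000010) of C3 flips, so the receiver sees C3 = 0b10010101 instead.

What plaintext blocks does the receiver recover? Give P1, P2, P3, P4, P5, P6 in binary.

CBC decryption: P_i = D(K, C_i) ⊕ C_{i−1}, with C_{0} = IV.
Only C3 changed, to 0b10010101. In CBC, a change in C_i garbles P_i and flips the same bit in P_{i+1}. Decrypting the received ciphertext:
P1: D(K, 0b10101100) = 0b10011010; 0b10011010 ⊕ 0b10111110 = 0b00100100.
P2: D(K, 0b01011010) = 0b01001000; 0b01001000 ⊕ 0b10101100 = 0b11100100.
P3: D(K, 0b10010101) = 0b10000011; 0b10000011 ⊕ 0b01011010 = 0b11011001.
P4: D(K, 0b00100110) = 0b00010100; 0b00010100 ⊕ 0b10010101 = 0b10000001.
P5: D(K, 0b10010000) = 0b01111110; 0b01111110 ⊕ 0b00100110 = 0b01011000.
P6: D(K, 0b01111110) = 0b01101100; 0b01101100 ⊕ 0b10010000 = 0b11111100.
Blocks that differ from the original plaintext: P3, P4.

P1 = 0b00100100, P2 = 0b11100100, P3 = 0b11011001, P4 = 0b10000001, P5 = 0b01011000, P6 = 0b11111100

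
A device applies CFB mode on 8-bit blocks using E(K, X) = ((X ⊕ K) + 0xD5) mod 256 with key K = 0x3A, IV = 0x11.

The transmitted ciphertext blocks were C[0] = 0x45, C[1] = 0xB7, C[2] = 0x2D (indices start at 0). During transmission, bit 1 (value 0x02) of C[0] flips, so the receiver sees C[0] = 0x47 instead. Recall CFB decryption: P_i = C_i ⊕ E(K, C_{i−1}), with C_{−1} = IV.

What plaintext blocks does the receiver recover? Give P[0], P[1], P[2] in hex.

Only C[0] changed, to 0x47. In CFB, a change in C_i flips the same bit in P_i and garbles P_{i+1}. Decrypting the received ciphertext:
P[0]: E(K, 0x11) = 0x00; 0x47 ⊕ 0x00 = 0x47.
P[1]: E(K, 0x47) = 0x52; 0xB7 ⊕ 0x52 = 0xE5.
P[2]: E(K, 0xB7) = 0x62; 0x2D ⊕ 0x62 = 0x4F.
Blocks that differ from the original plaintext: P[0], P[1].

P[0] = 0x47, P[1] = 0xE5, P[2] = 0x4F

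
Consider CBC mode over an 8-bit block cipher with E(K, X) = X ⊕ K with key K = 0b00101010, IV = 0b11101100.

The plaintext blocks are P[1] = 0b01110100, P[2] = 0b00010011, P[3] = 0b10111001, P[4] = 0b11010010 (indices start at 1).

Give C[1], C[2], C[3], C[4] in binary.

CBC encryption: C_i = E(K, P_i ⊕ C_{i−1}), with C_{0} = IV.
C[1]: P[1] ⊕ 0b11101100 = 0b10011000; E(K, 0b10011000) = 0b10110010.
C[2]: P[2] ⊕ 0b10110010 = 0b10100001; E(K, 0b10100001) = 0b10001011.
C[3]: P[3] ⊕ 0b10001011 = 0b00110010; E(K, 0b00110010) = 0b00011000.
C[4]: P[4] ⊕ 0b00011000 = 0b11001010; E(K, 0b11001010) = 0b11100000.

C[1] = 0b10110010, C[2] = 0b10001011, C[3] = 0b00011000, C[4] = 0b11100000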